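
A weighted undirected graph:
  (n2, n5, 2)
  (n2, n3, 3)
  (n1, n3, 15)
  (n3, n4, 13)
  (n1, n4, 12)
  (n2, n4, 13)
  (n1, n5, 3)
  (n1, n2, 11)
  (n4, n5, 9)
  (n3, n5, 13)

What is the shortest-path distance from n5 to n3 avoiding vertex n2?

Some routes from n5 to n3 avoiding n2:
n5-n4-n3: 9 + 13 = 22
n5-n1-n3: 3 + 15 = 18
n5-n3: 13
Shortest: 13.

13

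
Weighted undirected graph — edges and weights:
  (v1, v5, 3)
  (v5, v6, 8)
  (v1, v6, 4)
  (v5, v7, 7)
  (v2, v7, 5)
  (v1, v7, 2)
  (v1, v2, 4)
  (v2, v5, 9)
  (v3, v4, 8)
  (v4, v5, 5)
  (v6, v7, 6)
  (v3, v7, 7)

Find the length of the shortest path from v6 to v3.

13

Some routes from v6 to v3:
v6-v7-v3: 6 + 7 = 13
v6-v5-v1-v7-v3: 8 + 3 + 2 + 7 = 20
v6-v1-v5-v4-v3: 4 + 3 + 5 + 8 = 20
v6-v1-v2-v7-v3: 4 + 4 + 5 + 7 = 20
v6-v1-v7-v3: 4 + 2 + 7 = 13
Shortest: 13.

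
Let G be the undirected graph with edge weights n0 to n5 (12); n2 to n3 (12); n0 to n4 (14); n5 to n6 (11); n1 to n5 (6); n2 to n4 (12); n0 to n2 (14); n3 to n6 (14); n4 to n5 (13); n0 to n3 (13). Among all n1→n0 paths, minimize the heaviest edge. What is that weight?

12

A few of the n1→n0 routes:
n1→n5→n4→n2→n3→n0: max(6, 13, 12, 12, 13) = 13
n1→n5→n0: max(6, 12) = 12
n1→n5→n4→n2→n0: max(6, 13, 12, 14) = 14
Best route has worst link 12.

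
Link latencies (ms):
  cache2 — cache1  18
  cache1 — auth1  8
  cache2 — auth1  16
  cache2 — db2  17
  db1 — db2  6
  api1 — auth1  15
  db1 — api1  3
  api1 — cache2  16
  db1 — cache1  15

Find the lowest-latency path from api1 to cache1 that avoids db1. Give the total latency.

Comparing a few candidate routes:
api1 → auth1 → cache1: 15 + 8 = 23
api1 → cache2 → cache1: 16 + 18 = 34
api1 → cache2 → auth1 → cache1: 16 + 16 + 8 = 40
Shortest: 23 ms.

23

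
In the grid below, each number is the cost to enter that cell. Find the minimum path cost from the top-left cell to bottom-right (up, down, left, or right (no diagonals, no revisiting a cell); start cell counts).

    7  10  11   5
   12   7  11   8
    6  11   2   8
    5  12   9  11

56

Best path: (0,0) -> (0,1) -> (1,1) -> (1,2) -> (2,2) -> (2,3) -> (3,3)
Cost: 7 + 10 + 7 + 11 + 2 + 8 + 11 = 56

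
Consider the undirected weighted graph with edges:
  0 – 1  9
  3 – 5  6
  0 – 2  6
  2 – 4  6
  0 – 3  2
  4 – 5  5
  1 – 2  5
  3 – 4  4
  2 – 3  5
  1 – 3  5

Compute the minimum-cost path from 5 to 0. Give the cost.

8

A few of the 5→0 routes:
5 -> 4 -> 2 -> 0: 5 + 6 + 6 = 17
5 -> 3 -> 0: 6 + 2 = 8
5 -> 4 -> 3 -> 0: 5 + 4 + 2 = 11
Best route has total 8.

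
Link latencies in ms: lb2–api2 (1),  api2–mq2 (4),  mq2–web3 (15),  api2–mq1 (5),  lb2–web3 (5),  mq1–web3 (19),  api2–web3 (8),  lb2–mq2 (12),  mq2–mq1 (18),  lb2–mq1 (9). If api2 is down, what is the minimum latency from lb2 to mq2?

12

Paths from lb2 to mq2 avoiding api2:
lb2-web3-mq1-mq2: 5 + 19 + 18 = 42
lb2-mq1-web3-mq2: 9 + 19 + 15 = 43
lb2-web3-mq2: 5 + 15 = 20
lb2-mq2: 12
lb2-mq1-mq2: 9 + 18 = 27
Shortest: 12 ms.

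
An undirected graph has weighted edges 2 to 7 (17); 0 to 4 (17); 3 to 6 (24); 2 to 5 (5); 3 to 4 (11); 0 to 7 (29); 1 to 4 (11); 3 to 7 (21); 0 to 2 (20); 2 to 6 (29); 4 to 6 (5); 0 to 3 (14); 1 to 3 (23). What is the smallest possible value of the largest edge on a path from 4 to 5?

Checking several routes:
4 - 0 - 2 - 5: max(17, 20, 5) = 20
4 - 3 - 7 - 2 - 5: max(11, 21, 17, 5) = 21
4 - 1 - 3 - 7 - 2 - 5: max(11, 23, 21, 17, 5) = 23
4 - 0 - 3 - 7 - 2 - 5: max(17, 14, 21, 17, 5) = 21
4 - 3 - 0 - 2 - 5: max(11, 14, 20, 5) = 20
The minimum achievable maximum is 20.

20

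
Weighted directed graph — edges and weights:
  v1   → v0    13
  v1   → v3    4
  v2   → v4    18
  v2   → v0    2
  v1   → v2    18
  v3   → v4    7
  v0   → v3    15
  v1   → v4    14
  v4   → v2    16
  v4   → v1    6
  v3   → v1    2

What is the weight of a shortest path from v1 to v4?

Candidate routes:
v1→v2→v4: 18 + 18 = 36
v1→v4: 14
v1→v0→v3→v4: 13 + 15 + 7 = 35
v1→v2→v0→v3→v4: 18 + 2 + 15 + 7 = 42
v1→v3→v4: 4 + 7 = 11
The minimum is 11.

11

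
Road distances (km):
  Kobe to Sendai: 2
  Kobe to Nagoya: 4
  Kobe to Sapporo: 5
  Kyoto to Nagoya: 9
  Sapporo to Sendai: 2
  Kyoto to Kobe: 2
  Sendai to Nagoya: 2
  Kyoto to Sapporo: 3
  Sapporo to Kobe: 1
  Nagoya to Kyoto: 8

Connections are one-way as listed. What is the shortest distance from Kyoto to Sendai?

Routes from Kyoto to Sendai:
Kyoto -> Sapporo -> Sendai: 3 + 2 = 5
Kyoto -> Kobe -> Sendai: 2 + 2 = 4
Kyoto -> Sapporo -> Kobe -> Sendai: 3 + 1 + 2 = 6
Kyoto -> Kobe -> Sapporo -> Sendai: 2 + 5 + 2 = 9
Best route has total 4 km.

4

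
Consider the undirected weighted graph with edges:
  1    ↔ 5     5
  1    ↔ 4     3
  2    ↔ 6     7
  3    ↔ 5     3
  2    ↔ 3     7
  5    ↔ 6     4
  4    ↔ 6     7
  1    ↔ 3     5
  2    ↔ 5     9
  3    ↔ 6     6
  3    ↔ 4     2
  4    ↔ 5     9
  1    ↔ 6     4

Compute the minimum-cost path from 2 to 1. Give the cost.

11

A few of the 2→1 routes:
2 → 6 → 1: 7 + 4 = 11
2 → 3 → 4 → 1: 7 + 2 + 3 = 12
2 → 5 → 1: 9 + 5 = 14
2 → 3 → 1: 7 + 5 = 12
Shortest: 11.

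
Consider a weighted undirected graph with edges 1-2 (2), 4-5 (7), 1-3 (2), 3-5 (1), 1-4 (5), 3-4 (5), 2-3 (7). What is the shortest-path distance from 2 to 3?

Paths from 2 to 3:
2-1-4-3: 2 + 5 + 5 = 12
2-1-4-5-3: 2 + 5 + 7 + 1 = 15
2-3: 7
2-1-3: 2 + 2 = 4
Shortest: 4.

4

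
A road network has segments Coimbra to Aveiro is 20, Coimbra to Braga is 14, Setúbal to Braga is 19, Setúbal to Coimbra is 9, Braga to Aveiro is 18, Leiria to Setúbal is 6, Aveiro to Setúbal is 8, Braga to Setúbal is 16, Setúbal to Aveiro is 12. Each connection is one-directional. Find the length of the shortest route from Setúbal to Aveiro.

12

A few of the Setúbal→Aveiro routes:
Setúbal→Aveiro: 12
Setúbal→Coimbra→Aveiro: 9 + 20 = 29
Setúbal→Braga→Aveiro: 19 + 18 = 37
The minimum is 12.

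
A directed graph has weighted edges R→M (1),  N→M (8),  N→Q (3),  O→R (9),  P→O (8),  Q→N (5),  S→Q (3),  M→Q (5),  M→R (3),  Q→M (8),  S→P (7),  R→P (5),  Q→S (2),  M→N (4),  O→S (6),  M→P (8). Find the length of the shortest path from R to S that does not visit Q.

Paths from R to S avoiding Q:
R→P→O→S: 5 + 8 + 6 = 19
R→M→P→O→S: 1 + 8 + 8 + 6 = 23
The minimum is 19.

19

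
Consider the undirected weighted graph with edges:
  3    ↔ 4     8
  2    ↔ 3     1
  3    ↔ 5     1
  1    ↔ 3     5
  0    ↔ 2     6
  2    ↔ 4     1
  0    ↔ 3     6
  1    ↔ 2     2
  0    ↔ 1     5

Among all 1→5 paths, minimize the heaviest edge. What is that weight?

Comparing a few candidate routes:
1→3→5: max(5, 1) = 5
1→2→3→5: max(2, 1, 1) = 2
1→0→3→5: max(5, 6, 1) = 6
1→0→2→3→5: max(5, 6, 1, 1) = 6
1→2→0→3→5: max(2, 6, 6, 1) = 6
1→0→2→4→3→5: max(5, 6, 1, 8, 1) = 8
The minimum achievable maximum is 2.

2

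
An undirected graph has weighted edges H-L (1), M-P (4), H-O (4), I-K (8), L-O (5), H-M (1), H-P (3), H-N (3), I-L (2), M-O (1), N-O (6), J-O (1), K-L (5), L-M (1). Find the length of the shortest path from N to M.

4

Checking several routes:
N - H - L - M: 3 + 1 + 1 = 5
N - H - P - M: 3 + 3 + 4 = 10
N - H - O - M: 3 + 4 + 1 = 8
N - H - M: 3 + 1 = 4
N - O - M: 6 + 1 = 7
Best route has total 4.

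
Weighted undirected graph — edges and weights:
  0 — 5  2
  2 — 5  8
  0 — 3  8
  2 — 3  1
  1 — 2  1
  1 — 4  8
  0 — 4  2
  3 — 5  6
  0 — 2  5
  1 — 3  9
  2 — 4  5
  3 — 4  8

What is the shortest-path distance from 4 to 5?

4

Checking several routes:
4→2→0→5: 5 + 5 + 2 = 12
4→0→2→3→5: 2 + 5 + 1 + 6 = 14
4→0→5: 2 + 2 = 4
4→2→3→5: 5 + 1 + 6 = 12
4→2→5: 5 + 8 = 13
Shortest: 4.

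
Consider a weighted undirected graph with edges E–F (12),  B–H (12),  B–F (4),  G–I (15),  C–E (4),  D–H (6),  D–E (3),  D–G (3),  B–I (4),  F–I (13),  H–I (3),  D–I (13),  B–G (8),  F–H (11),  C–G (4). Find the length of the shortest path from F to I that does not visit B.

13

Some routes from F to I avoiding B:
F - H - I: 11 + 3 = 14
F - I: 13
F - E - D - H - I: 12 + 3 + 6 + 3 = 24
Best route has total 13.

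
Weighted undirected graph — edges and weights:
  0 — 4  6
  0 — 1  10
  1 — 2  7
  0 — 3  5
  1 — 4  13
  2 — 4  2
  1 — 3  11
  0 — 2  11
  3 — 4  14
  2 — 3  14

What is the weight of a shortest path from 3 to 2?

13

A few of the 3→2 routes:
3 - 0 - 4 - 2: 5 + 6 + 2 = 13
3 - 2: 14
3 - 0 - 2: 5 + 11 = 16
3 - 4 - 2: 14 + 2 = 16
Shortest: 13.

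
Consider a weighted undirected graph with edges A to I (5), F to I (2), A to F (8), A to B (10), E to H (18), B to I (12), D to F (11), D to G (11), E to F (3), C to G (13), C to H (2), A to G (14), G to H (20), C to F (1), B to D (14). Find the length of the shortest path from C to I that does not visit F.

32

Checking several routes:
C → G → A → B → I: 13 + 14 + 10 + 12 = 49
C → G → A → I: 13 + 14 + 5 = 32
C → G → D → B → A → I: 13 + 11 + 14 + 10 + 5 = 53
C → H → G → A → I: 2 + 20 + 14 + 5 = 41
C → G → D → B → I: 13 + 11 + 14 + 12 = 50
The minimum is 32.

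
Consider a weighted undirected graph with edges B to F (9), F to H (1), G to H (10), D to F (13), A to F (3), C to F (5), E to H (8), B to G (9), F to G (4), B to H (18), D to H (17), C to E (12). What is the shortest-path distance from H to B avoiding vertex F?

Candidate routes:
H -> G -> B: 10 + 9 = 19
H -> B: 18
Best route has total 18.

18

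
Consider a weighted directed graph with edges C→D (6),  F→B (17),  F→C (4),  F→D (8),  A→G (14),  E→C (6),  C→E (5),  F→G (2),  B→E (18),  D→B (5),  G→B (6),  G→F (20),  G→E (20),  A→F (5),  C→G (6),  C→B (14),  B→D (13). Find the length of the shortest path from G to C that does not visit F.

26

Paths from G to C avoiding F:
G-B-E-C: 6 + 18 + 6 = 30
G-E-C: 20 + 6 = 26
Best route has total 26.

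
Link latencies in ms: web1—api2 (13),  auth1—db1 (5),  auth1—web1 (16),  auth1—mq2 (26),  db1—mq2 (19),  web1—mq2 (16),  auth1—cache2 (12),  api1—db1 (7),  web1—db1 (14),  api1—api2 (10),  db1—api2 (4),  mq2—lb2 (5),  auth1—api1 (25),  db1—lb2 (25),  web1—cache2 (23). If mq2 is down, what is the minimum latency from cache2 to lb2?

A few of the cache2→lb2 routes:
cache2 - web1 - api2 - db1 - lb2: 23 + 13 + 4 + 25 = 65
cache2 - auth1 - db1 - lb2: 12 + 5 + 25 = 42
cache2 - auth1 - web1 - db1 - lb2: 12 + 16 + 14 + 25 = 67
cache2 - web1 - db1 - lb2: 23 + 14 + 25 = 62
Shortest: 42 ms.

42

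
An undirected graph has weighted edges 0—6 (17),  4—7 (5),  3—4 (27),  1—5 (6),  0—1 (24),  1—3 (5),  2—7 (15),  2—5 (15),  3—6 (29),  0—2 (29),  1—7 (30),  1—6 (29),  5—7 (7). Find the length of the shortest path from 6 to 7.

42

Some routes from 6 to 7:
6-3-1-5-7: 29 + 5 + 6 + 7 = 47
6-0-1-5-7: 17 + 24 + 6 + 7 = 54
6-1-7: 29 + 30 = 59
6-0-2-7: 17 + 29 + 15 = 61
6-1-5-7: 29 + 6 + 7 = 42
Shortest: 42.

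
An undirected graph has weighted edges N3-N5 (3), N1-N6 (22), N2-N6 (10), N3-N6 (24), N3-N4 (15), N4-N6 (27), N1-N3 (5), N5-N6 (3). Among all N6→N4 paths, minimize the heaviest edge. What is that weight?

15

Candidate routes:
N6-N5-N3-N4: max(3, 3, 15) = 15
N6-N1-N3-N4: max(22, 5, 15) = 22
N6-N4: max(27) = 27
N6-N3-N4: max(24, 15) = 24
Smallest bottleneck: 15.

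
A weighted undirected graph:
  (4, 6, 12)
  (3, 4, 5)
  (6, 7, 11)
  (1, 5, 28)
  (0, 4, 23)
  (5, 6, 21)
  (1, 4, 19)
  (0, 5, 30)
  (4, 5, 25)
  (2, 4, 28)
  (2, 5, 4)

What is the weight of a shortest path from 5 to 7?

32

Some routes from 5 to 7:
5 - 2 - 4 - 6 - 7: 4 + 28 + 12 + 11 = 55
5 - 6 - 7: 21 + 11 = 32
5 - 4 - 6 - 7: 25 + 12 + 11 = 48
Shortest: 32.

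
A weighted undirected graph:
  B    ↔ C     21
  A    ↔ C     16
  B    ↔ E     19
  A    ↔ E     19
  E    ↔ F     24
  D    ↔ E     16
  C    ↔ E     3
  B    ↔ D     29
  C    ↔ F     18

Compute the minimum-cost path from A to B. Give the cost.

Checking several routes:
A -> E -> B: 19 + 19 = 38
A -> C -> E -> B: 16 + 3 + 19 = 38
A -> C -> B: 16 + 21 = 37
Shortest: 37.

37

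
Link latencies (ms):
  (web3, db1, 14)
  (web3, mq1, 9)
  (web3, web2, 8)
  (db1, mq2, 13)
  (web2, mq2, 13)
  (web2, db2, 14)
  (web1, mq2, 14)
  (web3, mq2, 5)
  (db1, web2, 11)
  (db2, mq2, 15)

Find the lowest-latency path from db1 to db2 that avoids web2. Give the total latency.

28

Routes from db1 to db2 avoiding web2:
db1→web3→mq2→db2: 14 + 5 + 15 = 34
db1→mq2→db2: 13 + 15 = 28
Shortest: 28 ms.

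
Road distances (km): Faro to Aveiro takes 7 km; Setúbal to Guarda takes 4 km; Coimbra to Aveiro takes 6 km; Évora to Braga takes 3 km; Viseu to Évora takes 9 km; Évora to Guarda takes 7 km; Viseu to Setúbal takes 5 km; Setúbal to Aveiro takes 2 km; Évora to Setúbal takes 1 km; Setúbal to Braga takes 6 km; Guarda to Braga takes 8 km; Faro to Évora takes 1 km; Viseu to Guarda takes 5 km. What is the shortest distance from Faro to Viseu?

7

Some routes from Faro to Viseu:
Faro→Évora→Setúbal→Guarda→Viseu: 1 + 1 + 4 + 5 = 11
Faro→Évora→Viseu: 1 + 9 = 10
Faro→Évora→Setúbal→Viseu: 1 + 1 + 5 = 7
The minimum is 7 km.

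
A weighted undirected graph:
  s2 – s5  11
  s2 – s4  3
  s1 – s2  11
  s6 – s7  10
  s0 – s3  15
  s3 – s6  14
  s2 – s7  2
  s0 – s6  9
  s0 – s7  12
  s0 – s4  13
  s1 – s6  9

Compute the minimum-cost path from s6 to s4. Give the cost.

15

Comparing a few candidate routes:
s6-s1-s2-s4: 9 + 11 + 3 = 23
s6-s0-s4: 9 + 13 = 22
s6-s7-s2-s4: 10 + 2 + 3 = 15
Best route has total 15.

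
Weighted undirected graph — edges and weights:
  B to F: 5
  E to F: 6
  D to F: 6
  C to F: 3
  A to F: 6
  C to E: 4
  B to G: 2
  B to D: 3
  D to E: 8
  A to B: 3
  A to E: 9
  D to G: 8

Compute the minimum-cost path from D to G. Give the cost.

5

A few of the D→G routes:
D - G: 8
D - F - B - G: 6 + 5 + 2 = 13
D - B - G: 3 + 2 = 5
D - F - A - B - G: 6 + 6 + 3 + 2 = 17
Best route has total 5.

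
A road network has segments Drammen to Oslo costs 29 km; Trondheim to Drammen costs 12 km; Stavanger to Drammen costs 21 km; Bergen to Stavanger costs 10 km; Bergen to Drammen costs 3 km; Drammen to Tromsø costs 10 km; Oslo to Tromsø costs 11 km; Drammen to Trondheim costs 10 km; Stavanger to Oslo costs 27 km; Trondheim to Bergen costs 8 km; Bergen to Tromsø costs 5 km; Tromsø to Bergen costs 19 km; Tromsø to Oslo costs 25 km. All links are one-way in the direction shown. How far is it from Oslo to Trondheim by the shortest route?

43

Candidate routes:
Oslo -> Tromsø -> Bergen -> Stavanger -> Drammen -> Trondheim: 11 + 19 + 10 + 21 + 10 = 71
Oslo -> Tromsø -> Bergen -> Drammen -> Trondheim: 11 + 19 + 3 + 10 = 43
The minimum is 43 km.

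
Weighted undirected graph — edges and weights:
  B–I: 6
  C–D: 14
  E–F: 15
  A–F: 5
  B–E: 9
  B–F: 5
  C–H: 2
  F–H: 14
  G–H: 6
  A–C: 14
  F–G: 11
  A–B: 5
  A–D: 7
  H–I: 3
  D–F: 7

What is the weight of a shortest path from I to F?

Comparing a few candidate routes:
I -> B -> A -> F: 6 + 5 + 5 = 16
I -> H -> F: 3 + 14 = 17
I -> B -> F: 6 + 5 = 11
Shortest: 11.

11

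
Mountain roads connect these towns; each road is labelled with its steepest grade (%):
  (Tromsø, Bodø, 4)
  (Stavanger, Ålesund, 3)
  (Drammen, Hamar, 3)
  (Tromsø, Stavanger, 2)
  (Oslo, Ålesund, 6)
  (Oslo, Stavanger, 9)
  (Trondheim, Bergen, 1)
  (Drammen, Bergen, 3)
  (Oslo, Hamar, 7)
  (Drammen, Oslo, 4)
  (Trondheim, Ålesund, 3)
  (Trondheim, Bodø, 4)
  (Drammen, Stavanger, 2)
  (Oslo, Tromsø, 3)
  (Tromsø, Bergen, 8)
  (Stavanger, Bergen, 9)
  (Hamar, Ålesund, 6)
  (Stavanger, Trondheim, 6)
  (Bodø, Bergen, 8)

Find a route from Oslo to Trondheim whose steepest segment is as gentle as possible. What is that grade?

3

A few of the Oslo→Trondheim routes:
Oslo - Drammen - Stavanger - Tromsø - Bodø - Trondheim: max(4, 2, 2, 4, 4) = 4
Oslo - Tromsø - Stavanger - Ålesund - Trondheim: max(3, 2, 3, 3) = 3
Oslo - Tromsø - Stavanger - Drammen - Bergen - Trondheim: max(3, 2, 2, 3, 1) = 3
Oslo - Drammen - Stavanger - Ålesund - Trondheim: max(4, 2, 3, 3) = 4
Oslo - Drammen - Bergen - Trondheim: max(4, 3, 1) = 4
Best route has worst link 3%.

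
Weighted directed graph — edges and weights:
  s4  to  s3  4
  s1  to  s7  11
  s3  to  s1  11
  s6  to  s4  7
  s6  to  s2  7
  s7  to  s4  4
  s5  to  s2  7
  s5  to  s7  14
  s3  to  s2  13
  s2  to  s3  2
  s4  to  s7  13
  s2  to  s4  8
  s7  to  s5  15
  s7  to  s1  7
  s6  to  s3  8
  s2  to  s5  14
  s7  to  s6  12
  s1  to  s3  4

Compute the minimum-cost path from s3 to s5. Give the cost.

Paths from s3 to s5:
s3-s2-s4-s7-s5: 13 + 8 + 13 + 15 = 49
s3-s1-s7-s6-s2-s5: 11 + 11 + 12 + 7 + 14 = 55
s3-s2-s5: 13 + 14 = 27
s3-s1-s7-s5: 11 + 11 + 15 = 37
Shortest: 27.

27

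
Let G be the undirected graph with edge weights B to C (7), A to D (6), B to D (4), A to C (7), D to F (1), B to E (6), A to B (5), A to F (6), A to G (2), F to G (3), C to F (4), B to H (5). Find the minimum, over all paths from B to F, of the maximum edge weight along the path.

4

Some routes from B to F:
B-A-G-F: max(5, 2, 3) = 5
B-D-A-F: max(4, 6, 6) = 6
B-D-F: max(4, 1) = 4
Best route has worst link 4.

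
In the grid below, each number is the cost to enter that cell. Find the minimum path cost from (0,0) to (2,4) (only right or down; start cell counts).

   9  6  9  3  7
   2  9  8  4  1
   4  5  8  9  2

34

Best path: (0,0) -> (0,1) -> (0,2) -> (0,3) -> (1,3) -> (1,4) -> (2,4)
Cost: 9 + 6 + 9 + 3 + 4 + 1 + 2 = 34
For comparison, the top-then-right route costs 37.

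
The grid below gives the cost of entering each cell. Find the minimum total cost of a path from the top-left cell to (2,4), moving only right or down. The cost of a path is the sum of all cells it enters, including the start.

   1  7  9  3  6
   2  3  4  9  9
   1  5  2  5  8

One optimal route is (0,0) -> (1,0) -> (2,0) -> (2,1) -> (2,2) -> (2,3) -> (2,4).
Its cost is 1 + 2 + 1 + 5 + 2 + 5 + 8 = 24.
(Top row then right column would cost 43.)

24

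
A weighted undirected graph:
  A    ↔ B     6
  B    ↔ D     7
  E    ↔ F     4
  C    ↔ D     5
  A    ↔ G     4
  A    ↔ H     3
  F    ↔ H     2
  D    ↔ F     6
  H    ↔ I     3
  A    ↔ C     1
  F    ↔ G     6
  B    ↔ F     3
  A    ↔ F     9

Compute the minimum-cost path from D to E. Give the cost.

Comparing a few candidate routes:
D-C-A-F-E: 5 + 1 + 9 + 4 = 19
D-C-A-G-F-E: 5 + 1 + 4 + 6 + 4 = 20
D-C-A-H-F-E: 5 + 1 + 3 + 2 + 4 = 15
D-F-E: 6 + 4 = 10
D-C-A-B-F-E: 5 + 1 + 6 + 3 + 4 = 19
D-B-F-E: 7 + 3 + 4 = 14
Best route has total 10.

10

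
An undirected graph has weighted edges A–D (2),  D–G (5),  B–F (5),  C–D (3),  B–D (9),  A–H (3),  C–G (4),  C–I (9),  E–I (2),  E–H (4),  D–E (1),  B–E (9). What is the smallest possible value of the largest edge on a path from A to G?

Comparing a few candidate routes:
A -> D -> C -> G: max(2, 3, 4) = 4
A -> D -> G: max(2, 5) = 5
A -> H -> E -> D -> C -> G: max(3, 4, 1, 3, 4) = 4
Best route has worst link 4.

4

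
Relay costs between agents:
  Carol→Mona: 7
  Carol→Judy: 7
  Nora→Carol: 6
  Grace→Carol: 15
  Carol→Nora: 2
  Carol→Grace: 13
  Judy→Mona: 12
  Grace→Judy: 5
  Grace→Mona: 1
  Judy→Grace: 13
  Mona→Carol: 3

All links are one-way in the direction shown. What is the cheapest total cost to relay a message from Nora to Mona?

Checking several routes:
Nora -> Carol -> Judy -> Grace -> Mona: 6 + 7 + 13 + 1 = 27
Nora -> Carol -> Mona: 6 + 7 = 13
Nora -> Carol -> Judy -> Mona: 6 + 7 + 12 = 25
Nora -> Carol -> Grace -> Mona: 6 + 13 + 1 = 20
Best route has total 13.

13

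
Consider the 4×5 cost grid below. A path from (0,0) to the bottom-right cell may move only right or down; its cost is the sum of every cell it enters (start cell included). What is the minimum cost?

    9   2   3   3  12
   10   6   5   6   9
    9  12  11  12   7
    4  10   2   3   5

Cheapest: [0,0] [0,1] [0,2] [1,2] [2,2] [3,2] [3,3] [3,4]
  9 + 2 + 3 + 5 + 11 + 2 + 3 + 5 = 40

40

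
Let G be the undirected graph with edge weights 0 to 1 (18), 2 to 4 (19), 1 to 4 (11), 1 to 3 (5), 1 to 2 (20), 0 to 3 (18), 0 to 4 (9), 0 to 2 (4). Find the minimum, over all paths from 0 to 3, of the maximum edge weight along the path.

11

Candidate routes:
0 -> 2 -> 1 -> 3: max(4, 20, 5) = 20
0 -> 2 -> 4 -> 1 -> 3: max(4, 19, 11, 5) = 19
0 -> 4 -> 1 -> 3: max(9, 11, 5) = 11
0 -> 1 -> 3: max(18, 5) = 18
0 -> 3: max(18) = 18
0 -> 4 -> 2 -> 1 -> 3: max(9, 19, 20, 5) = 20
The minimum achievable maximum is 11.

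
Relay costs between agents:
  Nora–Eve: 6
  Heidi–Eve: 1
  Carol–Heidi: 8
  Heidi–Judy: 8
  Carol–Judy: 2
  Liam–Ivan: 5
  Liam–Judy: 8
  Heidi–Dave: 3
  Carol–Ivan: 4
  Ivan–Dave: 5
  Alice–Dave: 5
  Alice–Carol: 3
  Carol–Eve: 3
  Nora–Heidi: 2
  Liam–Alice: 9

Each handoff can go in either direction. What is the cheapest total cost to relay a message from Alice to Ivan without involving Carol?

Paths from Alice to Ivan avoiding Carol:
Alice-Liam-Ivan: 9 + 5 = 14
Alice-Dave-Ivan: 5 + 5 = 10
Alice-Dave-Heidi-Judy-Liam-Ivan: 5 + 3 + 8 + 8 + 5 = 29
Alice-Liam-Judy-Heidi-Dave-Ivan: 9 + 8 + 8 + 3 + 5 = 33
Shortest: 10.

10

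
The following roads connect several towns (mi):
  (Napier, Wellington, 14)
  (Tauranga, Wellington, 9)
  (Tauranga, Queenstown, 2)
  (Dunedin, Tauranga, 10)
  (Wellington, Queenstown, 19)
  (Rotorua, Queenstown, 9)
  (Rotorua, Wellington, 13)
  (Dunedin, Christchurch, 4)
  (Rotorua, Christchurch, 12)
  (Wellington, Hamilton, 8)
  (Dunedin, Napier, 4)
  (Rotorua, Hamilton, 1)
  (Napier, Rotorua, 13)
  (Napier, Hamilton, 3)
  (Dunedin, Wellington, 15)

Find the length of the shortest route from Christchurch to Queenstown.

16

Checking several routes:
Christchurch → Dunedin → Tauranga → Queenstown: 4 + 10 + 2 = 16
Christchurch → Dunedin → Napier → Hamilton → Rotorua → Queenstown: 4 + 4 + 3 + 1 + 9 = 21
Christchurch → Rotorua → Queenstown: 12 + 9 = 21
Shortest: 16 mi.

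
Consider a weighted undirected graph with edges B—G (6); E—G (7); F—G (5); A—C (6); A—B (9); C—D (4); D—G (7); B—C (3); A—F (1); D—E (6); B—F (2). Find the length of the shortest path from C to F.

Checking several routes:
C → A → F: 6 + 1 = 7
C → B → F: 3 + 2 = 5
C → B → A → F: 3 + 9 + 1 = 13
C → B → G → F: 3 + 6 + 5 = 14
C → D → G → F: 4 + 7 + 5 = 16
C → A → B → F: 6 + 9 + 2 = 17
The minimum is 5.

5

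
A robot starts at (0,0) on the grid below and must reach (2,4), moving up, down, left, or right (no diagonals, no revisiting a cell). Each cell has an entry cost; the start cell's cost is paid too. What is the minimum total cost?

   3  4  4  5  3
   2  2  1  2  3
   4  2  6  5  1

Path [0,0] [1,0] [1,1] [1,2] [1,3] [1,4] [2,4]: 3 + 2 + 2 + 1 + 2 + 3 + 1 = 14.

14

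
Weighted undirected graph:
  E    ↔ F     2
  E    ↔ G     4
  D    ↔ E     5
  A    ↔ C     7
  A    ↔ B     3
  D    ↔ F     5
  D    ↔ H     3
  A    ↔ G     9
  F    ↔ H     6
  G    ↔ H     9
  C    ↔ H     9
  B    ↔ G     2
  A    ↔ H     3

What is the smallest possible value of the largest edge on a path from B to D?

Comparing a few candidate routes:
B-A-H-F-D: max(3, 3, 6, 5) = 6
B-G-E-F-D: max(2, 4, 2, 5) = 5
B-G-E-D: max(2, 4, 5) = 5
B-A-H-D: max(3, 3, 3) = 3
Best route has worst link 3.

3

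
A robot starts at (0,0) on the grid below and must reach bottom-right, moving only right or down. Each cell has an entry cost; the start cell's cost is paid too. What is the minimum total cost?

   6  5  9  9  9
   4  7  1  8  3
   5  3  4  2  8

Path (0,0) → (1,0) → (1,1) → (1,2) → (2,2) → (2,3) → (2,4): 6 + 4 + 7 + 1 + 4 + 2 + 8 = 32.

32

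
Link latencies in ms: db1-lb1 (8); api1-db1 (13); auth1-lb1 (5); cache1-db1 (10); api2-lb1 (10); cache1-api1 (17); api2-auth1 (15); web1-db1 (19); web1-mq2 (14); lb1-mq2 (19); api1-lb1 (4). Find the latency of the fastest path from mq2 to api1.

23

Some routes from mq2 to api1:
mq2-web1-db1-lb1-api1: 14 + 19 + 8 + 4 = 45
mq2-lb1-api1: 19 + 4 = 23
mq2-lb1-db1-api1: 19 + 8 + 13 = 40
mq2-lb1-db1-cache1-api1: 19 + 8 + 10 + 17 = 54
mq2-web1-db1-api1: 14 + 19 + 13 = 46
Best route has total 23 ms.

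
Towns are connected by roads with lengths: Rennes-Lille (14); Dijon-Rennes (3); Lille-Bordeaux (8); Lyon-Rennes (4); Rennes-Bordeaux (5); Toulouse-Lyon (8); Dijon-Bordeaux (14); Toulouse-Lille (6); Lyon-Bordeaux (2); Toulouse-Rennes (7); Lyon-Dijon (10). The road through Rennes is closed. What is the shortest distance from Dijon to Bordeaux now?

12

Paths from Dijon to Bordeaux avoiding Rennes:
Dijon→Lyon→Toulouse→Lille→Bordeaux: 10 + 8 + 6 + 8 = 32
Dijon→Bordeaux: 14
Dijon→Lyon→Bordeaux: 10 + 2 = 12
Best route has total 12.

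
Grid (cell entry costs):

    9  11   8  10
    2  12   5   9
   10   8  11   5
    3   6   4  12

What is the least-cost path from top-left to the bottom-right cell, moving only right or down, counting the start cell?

46

Best path: r0c0 r1c0 r2c0 r3c0 r3c1 r3c2 r3c3
Cost: 9 + 2 + 10 + 3 + 6 + 4 + 12 = 46
(Top row then right column would cost 64.)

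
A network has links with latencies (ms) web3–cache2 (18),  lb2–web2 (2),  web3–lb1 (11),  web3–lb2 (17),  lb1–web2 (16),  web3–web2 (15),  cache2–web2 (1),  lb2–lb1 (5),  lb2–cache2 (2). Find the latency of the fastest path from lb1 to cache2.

7

Checking several routes:
lb1 → web3 → web2 → cache2: 11 + 15 + 1 = 27
lb1 → lb2 → web2 → cache2: 5 + 2 + 1 = 8
lb1 → lb2 → cache2: 5 + 2 = 7
lb1 → web2 → cache2: 16 + 1 = 17
lb1 → web2 → lb2 → cache2: 16 + 2 + 2 = 20
The minimum is 7 ms.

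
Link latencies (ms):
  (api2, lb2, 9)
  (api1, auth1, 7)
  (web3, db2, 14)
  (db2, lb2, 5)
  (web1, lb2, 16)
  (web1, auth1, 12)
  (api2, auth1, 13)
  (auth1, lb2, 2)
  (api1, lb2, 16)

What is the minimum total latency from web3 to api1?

28

A few of the web3→api1 routes:
web3→db2→lb2→api2→auth1→api1: 14 + 5 + 9 + 13 + 7 = 48
web3→db2→lb2→api1: 14 + 5 + 16 = 35
web3→db2→lb2→auth1→api1: 14 + 5 + 2 + 7 = 28
Shortest: 28 ms.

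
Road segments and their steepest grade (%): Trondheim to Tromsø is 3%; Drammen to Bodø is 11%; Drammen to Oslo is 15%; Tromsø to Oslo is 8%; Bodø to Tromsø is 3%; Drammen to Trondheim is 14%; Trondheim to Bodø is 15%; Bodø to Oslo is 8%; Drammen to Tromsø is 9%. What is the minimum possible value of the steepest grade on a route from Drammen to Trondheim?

9

A few of the Drammen→Trondheim routes:
Drammen - Tromsø - Trondheim: max(9, 3) = 9
Drammen - Oslo - Tromsø - Bodø - Trondheim: max(15, 8, 3, 15) = 15
Drammen - Bodø - Tromsø - Trondheim: max(11, 3, 3) = 11
Drammen - Trondheim: max(14) = 14
Drammen - Bodø - Oslo - Tromsø - Trondheim: max(11, 8, 8, 3) = 11
Smallest bottleneck: 9%.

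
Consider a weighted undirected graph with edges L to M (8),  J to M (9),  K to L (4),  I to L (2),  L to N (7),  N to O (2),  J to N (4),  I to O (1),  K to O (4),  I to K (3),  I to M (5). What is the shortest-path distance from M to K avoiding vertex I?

Routes from M to K avoiding I:
M - J - N - O - K: 9 + 4 + 2 + 4 = 19
M - L - N - O - K: 8 + 7 + 2 + 4 = 21
M - J - N - L - K: 9 + 4 + 7 + 4 = 24
M - L - K: 8 + 4 = 12
Shortest: 12.

12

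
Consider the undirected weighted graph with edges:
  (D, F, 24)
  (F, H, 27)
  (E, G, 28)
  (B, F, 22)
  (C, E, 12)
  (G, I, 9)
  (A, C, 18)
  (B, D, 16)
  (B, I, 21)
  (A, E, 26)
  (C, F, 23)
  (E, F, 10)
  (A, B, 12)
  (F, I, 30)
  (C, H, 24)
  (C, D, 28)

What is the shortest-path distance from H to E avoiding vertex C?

37

A few of the H→E routes:
H → F → B → A → E: 27 + 22 + 12 + 26 = 87
H → F → I → G → E: 27 + 30 + 9 + 28 = 94
H → F → E: 27 + 10 = 37
H → F → D → B → A → E: 27 + 24 + 16 + 12 + 26 = 105
H → F → B → I → G → E: 27 + 22 + 21 + 9 + 28 = 107
H → F → I → B → A → E: 27 + 30 + 21 + 12 + 26 = 116
Shortest: 37.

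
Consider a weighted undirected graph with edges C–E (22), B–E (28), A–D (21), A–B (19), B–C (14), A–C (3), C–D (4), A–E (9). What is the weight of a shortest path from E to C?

12

Checking several routes:
E → C: 22
E → A → D → C: 9 + 21 + 4 = 34
E → B → C: 28 + 14 = 42
E → A → C: 9 + 3 = 12
Best route has total 12.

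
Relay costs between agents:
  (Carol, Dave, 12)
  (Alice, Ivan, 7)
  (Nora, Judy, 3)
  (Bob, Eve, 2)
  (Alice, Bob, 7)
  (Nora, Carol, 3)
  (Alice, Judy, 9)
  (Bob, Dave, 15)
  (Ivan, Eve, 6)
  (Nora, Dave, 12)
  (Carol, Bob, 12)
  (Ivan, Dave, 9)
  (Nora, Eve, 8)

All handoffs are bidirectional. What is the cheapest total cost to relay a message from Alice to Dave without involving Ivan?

22

Checking several routes:
Alice → Bob → Dave: 7 + 15 = 22
Alice → Judy → Nora → Carol → Dave: 9 + 3 + 3 + 12 = 27
Alice → Judy → Nora → Dave: 9 + 3 + 12 = 24
Alice → Bob → Eve → Nora → Dave: 7 + 2 + 8 + 12 = 29
Shortest: 22.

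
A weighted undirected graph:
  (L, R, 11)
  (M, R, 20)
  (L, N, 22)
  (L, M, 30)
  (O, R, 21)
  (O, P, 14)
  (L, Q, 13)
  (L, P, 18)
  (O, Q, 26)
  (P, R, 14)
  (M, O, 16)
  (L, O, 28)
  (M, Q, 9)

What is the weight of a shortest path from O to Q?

25

Comparing a few candidate routes:
O - R - L - Q: 21 + 11 + 13 = 45
O - L - Q: 28 + 13 = 41
O - M - Q: 16 + 9 = 25
O - Q: 26
Shortest: 25.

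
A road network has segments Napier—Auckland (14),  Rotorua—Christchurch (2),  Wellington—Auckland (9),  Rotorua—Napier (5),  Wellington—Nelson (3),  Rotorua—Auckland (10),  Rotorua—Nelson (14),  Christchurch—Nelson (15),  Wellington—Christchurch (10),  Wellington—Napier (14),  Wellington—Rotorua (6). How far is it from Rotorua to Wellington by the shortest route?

6

Comparing a few candidate routes:
Rotorua - Wellington: 6
Rotorua - Christchurch - Wellington: 2 + 10 = 12
Rotorua - Nelson - Wellington: 14 + 3 = 17
The minimum is 6 km.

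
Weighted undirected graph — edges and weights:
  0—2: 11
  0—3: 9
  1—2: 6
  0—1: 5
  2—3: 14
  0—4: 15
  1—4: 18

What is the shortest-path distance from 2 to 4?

24

Comparing a few candidate routes:
2 → 1 → 4: 6 + 18 = 24
2 → 1 → 0 → 4: 6 + 5 + 15 = 26
2 → 0 → 1 → 4: 11 + 5 + 18 = 34
2 → 0 → 4: 11 + 15 = 26
The minimum is 24.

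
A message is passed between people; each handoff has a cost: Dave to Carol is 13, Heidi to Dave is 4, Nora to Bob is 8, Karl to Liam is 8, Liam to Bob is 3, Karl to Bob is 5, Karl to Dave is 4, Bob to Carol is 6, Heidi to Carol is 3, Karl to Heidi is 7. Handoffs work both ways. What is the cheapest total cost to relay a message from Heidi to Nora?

Checking several routes:
Heidi → Carol → Bob → Nora: 3 + 6 + 8 = 17
Heidi → Karl → Bob → Nora: 7 + 5 + 8 = 20
Heidi → Karl → Liam → Bob → Nora: 7 + 8 + 3 + 8 = 26
Heidi → Dave → Karl → Liam → Bob → Nora: 4 + 4 + 8 + 3 + 8 = 27
Heidi → Dave → Karl → Bob → Nora: 4 + 4 + 5 + 8 = 21
Best route has total 17.

17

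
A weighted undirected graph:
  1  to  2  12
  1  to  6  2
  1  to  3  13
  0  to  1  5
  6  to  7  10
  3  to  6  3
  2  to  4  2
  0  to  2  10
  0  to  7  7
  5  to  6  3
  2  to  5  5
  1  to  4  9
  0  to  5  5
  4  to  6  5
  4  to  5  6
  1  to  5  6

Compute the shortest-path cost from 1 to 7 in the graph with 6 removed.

12

Checking several routes:
1 -> 0 -> 7: 5 + 7 = 12
1 -> 4 -> 5 -> 0 -> 7: 9 + 6 + 5 + 7 = 27
1 -> 4 -> 2 -> 0 -> 7: 9 + 2 + 10 + 7 = 28
1 -> 5 -> 0 -> 7: 6 + 5 + 7 = 18
The minimum is 12.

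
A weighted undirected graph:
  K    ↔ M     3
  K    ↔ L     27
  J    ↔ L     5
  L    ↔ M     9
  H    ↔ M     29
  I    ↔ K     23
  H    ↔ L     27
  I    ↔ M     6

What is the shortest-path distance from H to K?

32

A few of the H→K routes:
H → M → K: 29 + 3 = 32
H → L → M → K: 27 + 9 + 3 = 39
H → L → K: 27 + 27 = 54
H → M → I → K: 29 + 6 + 23 = 58
The minimum is 32.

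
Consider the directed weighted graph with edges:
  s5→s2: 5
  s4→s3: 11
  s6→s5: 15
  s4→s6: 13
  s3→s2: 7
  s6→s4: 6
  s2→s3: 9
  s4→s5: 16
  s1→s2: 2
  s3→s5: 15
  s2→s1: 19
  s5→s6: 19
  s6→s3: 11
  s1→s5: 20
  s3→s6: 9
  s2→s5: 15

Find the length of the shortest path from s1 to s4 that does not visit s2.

Paths from s1 to s4 avoiding s2:
s1-s5-s6-s4: 20 + 19 + 6 = 45
Shortest: 45.

45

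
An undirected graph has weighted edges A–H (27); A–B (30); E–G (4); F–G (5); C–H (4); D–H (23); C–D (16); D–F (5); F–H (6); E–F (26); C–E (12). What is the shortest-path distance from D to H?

Comparing a few candidate routes:
D→C→H: 16 + 4 = 20
D→C→E→G→F→H: 16 + 12 + 4 + 5 + 6 = 43
D→F→H: 5 + 6 = 11
D→H: 23
D→F→G→E→C→H: 5 + 5 + 4 + 12 + 4 = 30
The minimum is 11.

11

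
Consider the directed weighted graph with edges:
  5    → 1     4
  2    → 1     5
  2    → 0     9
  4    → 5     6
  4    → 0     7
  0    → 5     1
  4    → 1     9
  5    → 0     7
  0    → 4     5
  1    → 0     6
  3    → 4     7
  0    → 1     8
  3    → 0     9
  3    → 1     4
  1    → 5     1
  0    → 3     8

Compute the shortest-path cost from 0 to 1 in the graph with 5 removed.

8

Candidate routes:
0 -> 1: 8
0 -> 3 -> 1: 8 + 4 = 12
0 -> 3 -> 4 -> 1: 8 + 7 + 9 = 24
0 -> 4 -> 1: 5 + 9 = 14
Shortest: 8.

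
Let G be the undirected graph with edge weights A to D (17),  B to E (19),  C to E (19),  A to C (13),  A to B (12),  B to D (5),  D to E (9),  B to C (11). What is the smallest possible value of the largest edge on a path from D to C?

11

Checking several routes:
D-B-C: max(5, 11) = 11
D-A-B-C: max(17, 12, 11) = 17
D-A-C: max(17, 13) = 17
D-B-A-C: max(5, 12, 13) = 13
Best route has worst link 11.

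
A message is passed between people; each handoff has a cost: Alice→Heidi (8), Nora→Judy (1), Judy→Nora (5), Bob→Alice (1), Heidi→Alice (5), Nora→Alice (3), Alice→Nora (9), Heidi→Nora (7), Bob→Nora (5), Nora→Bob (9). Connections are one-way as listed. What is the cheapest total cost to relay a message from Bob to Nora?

5

Paths from Bob to Nora:
Bob - Nora: 5
Bob - Alice - Heidi - Nora: 1 + 8 + 7 = 16
Bob - Alice - Nora: 1 + 9 = 10
Shortest: 5.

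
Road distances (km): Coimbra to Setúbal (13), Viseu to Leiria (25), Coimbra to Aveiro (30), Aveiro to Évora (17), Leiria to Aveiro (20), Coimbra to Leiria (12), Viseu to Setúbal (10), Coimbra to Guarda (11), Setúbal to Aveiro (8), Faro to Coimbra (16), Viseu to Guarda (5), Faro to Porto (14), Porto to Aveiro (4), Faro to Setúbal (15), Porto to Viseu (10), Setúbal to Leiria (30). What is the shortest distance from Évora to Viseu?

31

A few of the Évora→Viseu routes:
Évora→Aveiro→Leiria→Viseu: 17 + 20 + 25 = 62
Évora→Aveiro→Porto→Faro→Setúbal→Viseu: 17 + 4 + 14 + 15 + 10 = 60
Évora→Aveiro→Setúbal→Viseu: 17 + 8 + 10 = 35
Évora→Aveiro→Porto→Viseu: 17 + 4 + 10 = 31
Évora→Aveiro→Setúbal→Coimbra→Guarda→Viseu: 17 + 8 + 13 + 11 + 5 = 54
The minimum is 31 km.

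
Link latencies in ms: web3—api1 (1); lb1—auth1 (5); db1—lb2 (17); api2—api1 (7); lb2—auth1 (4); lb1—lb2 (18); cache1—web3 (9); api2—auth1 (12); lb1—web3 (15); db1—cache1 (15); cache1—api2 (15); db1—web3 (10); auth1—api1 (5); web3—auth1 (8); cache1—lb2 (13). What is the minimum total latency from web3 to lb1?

11

Some routes from web3 to lb1:
web3→api1→auth1→lb1: 1 + 5 + 5 = 11
web3→api1→api2→auth1→lb1: 1 + 7 + 12 + 5 = 25
web3→auth1→lb1: 8 + 5 = 13
web3→lb1: 15
Shortest: 11 ms.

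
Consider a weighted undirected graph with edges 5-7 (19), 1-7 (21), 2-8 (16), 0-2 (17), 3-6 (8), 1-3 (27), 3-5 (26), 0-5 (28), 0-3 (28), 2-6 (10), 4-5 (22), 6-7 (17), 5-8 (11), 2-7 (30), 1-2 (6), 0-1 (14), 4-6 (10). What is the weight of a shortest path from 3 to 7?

25

Checking several routes:
3 → 6 → 4 → 5 → 7: 8 + 10 + 22 + 19 = 59
3 → 6 → 2 → 7: 8 + 10 + 30 = 48
3 → 6 → 7: 8 + 17 = 25
3 → 6 → 2 → 1 → 7: 8 + 10 + 6 + 21 = 45
3 → 5 → 7: 26 + 19 = 45
3 → 1 → 7: 27 + 21 = 48
Best route has total 25.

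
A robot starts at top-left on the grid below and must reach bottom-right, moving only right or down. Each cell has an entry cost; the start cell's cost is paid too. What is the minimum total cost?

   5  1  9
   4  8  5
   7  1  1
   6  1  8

Take [0,0] → [0,1] → [1,1] → [2,1] → [2,2] → [3,2] for a total of 5 + 1 + 8 + 1 + 1 + 8 = 24.

24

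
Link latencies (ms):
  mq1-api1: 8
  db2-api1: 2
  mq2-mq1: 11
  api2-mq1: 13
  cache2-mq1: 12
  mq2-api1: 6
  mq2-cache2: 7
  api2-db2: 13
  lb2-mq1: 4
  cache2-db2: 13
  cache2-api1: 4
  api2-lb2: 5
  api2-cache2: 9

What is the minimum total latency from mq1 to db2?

A few of the mq1→db2 routes:
mq1 -> api1 -> db2: 8 + 2 = 10
mq1 -> cache2 -> api1 -> db2: 12 + 4 + 2 = 18
mq1 -> mq2 -> api1 -> db2: 11 + 6 + 2 = 19
mq1 -> lb2 -> api2 -> db2: 4 + 5 + 13 = 22
Shortest: 10 ms.

10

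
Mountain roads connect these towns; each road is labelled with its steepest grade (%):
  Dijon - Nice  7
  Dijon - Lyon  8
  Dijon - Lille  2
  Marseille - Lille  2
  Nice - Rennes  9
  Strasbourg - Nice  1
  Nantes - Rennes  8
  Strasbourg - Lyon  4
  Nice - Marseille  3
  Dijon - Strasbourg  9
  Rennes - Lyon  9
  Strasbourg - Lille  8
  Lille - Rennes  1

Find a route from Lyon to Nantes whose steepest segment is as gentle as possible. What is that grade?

8

Some routes from Lyon to Nantes:
Lyon -> Strasbourg -> Nice -> Marseille -> Lille -> Rennes -> Nantes: max(4, 1, 3, 2, 1, 8) = 8
Lyon -> Dijon -> Lille -> Rennes -> Nantes: max(8, 2, 1, 8) = 8
Lyon -> Strasbourg -> Lille -> Rennes -> Nantes: max(4, 8, 1, 8) = 8
Lyon -> Strasbourg -> Nice -> Dijon -> Lille -> Rennes -> Nantes: max(4, 1, 7, 2, 1, 8) = 8
Best route has worst link 8%.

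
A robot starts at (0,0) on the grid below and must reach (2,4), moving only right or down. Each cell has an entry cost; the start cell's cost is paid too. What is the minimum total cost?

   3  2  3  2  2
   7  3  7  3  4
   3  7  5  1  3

17

Take r0c0 → r0c1 → r0c2 → r0c3 → r1c3 → r2c3 → r2c4 for a total of 3 + 2 + 3 + 2 + 3 + 1 + 3 = 17.
For comparison, the top-then-right route costs 19.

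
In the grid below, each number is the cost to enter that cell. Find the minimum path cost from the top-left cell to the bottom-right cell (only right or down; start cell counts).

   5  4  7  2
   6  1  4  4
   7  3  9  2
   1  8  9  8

28

Path [0,0] [0,1] [1,1] [1,2] [1,3] [2,3] [3,3]: 5 + 4 + 1 + 4 + 4 + 2 + 8 = 28.
(Top row then right column would cost 32.)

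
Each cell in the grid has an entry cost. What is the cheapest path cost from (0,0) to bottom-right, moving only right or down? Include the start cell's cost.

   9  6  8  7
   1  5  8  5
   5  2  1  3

21

Take (0,0) -> (1,0) -> (1,1) -> (2,1) -> (2,2) -> (2,3) for a total of 9 + 1 + 5 + 2 + 1 + 3 = 21.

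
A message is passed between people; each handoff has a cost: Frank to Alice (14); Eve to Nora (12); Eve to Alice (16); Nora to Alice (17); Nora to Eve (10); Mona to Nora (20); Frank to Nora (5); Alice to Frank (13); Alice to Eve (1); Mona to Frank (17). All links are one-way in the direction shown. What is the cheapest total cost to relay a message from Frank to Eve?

15

Routes from Frank to Eve:
Frank→Alice→Eve: 14 + 1 = 15
Frank→Nora→Eve: 5 + 10 = 15
Frank→Nora→Alice→Eve: 5 + 17 + 1 = 23
Best route has total 15.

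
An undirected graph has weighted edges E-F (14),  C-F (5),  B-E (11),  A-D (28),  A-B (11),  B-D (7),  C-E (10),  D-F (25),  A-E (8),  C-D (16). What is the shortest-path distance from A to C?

Comparing a few candidate routes:
A → B → E → C: 11 + 11 + 10 = 32
A → E → F → C: 8 + 14 + 5 = 27
A → B → E → F → C: 11 + 11 + 14 + 5 = 41
A → B → D → C: 11 + 7 + 16 = 34
A → E → C: 8 + 10 = 18
Best route has total 18.

18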